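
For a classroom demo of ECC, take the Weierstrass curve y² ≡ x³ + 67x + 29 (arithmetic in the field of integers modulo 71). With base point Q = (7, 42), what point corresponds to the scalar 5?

Double-and-add on 5 = (101)₂. Start with Q = (7, 42) for the leading 1-bit.
double: tangent at (7, 42): λ = (3·7² + 67)/(2·42) ≡ 1/13. 13⁻¹ ≡ 11 (mod 71) since 13·11 = 143 ≡ 1, so λ ≡ 1·11 ≡ 11.
  x = λ² - 7 - 7 = 121 - 14 ≡ 36; y = λ·(7 - 36) - 42 ≡ 65. → (36, 65)
double: tangent at (36, 65): λ = (3·36² + 67)/(2·65) ≡ 50/59. 59⁻¹ ≡ 65 (mod 71) since 59·65 = 3835 ≡ 1, so λ ≡ 50·65 ≡ 55.
  x = λ² - 36 - 36 = 3025 - 72 ≡ 42; y = λ·(36 - 42) - 65 ≡ 31. → (42, 31)
add Q: (42, 31) + (7, 42). λ = (42 - 31)/(7 - 42) ≡ 11/36 mod 71. 36⁻¹ ≡ 2 (mod 71), so λ ≡ 22.
  x = λ² - 42 - 7 = 484 - 49 ≡ 9; y = λ·(42 - 9) - 31 ≡ 56. → (9, 56)

(9, 56)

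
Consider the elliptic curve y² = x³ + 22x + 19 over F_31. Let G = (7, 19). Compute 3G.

Repeated addition: build up to 3G.
2G: tangent at (7, 19): λ = (3·7² + 22)/(2·19) ≡ 14/7. 7⁻¹ ≡ 9 (mod 31), so λ ≡ 14·9 ≡ 2.
  x = λ² - 7 - 7 = 4 - 14 ≡ 21; y = λ·(7 - 21) - 19 ≡ 15. → (21, 15)
3G: (21, 15) + (7, 19). λ = (19 - 15)/(7 - 21) ≡ 4/17 mod 31. 17⁻¹ ≡ 11 (mod 31) since 17·11 = 187 ≡ 1, so λ ≡ 13.
  x = λ² - 21 - 7 = 169 - 28 ≡ 17; y = λ·(21 - 17) - 15 ≡ 6. → (17, 6)

(17, 6)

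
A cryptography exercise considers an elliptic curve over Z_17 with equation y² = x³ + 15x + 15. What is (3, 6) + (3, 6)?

tangent at (3, 6): λ = (3·3² + 15)/(2·6) ≡ 8/12. 12⁻¹ ≡ 10 (mod 17) since 12·10 = 120 ≡ 1, so λ ≡ 8·10 ≡ 12.
  x = λ² - 3 - 3 = 144 - 6 ≡ 2; y = λ·(3 - 2) - 6 ≡ 6. → (2, 6)

(2, 6)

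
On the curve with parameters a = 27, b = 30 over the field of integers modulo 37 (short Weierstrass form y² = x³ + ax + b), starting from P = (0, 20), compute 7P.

(15, 31)

Repeated addition: build up to 7P.
2P: tangent at (0, 20): λ = (3·0² + 27)/(2·20) ≡ 27/3. 3⁻¹ ≡ 25 (mod 37) since 3·25 = 75 ≡ 1, so λ ≡ 27·25 ≡ 9.
  x = λ² - 0 - 0 = 81 - 0 ≡ 7; y = λ·(0 - 7) - 20 ≡ 28. → (7, 28)
3P: (7, 28) + (0, 20). λ = (20 - 28)/(0 - 7) ≡ 29/30 mod 37. 30⁻¹ ≡ 21 (mod 37), so λ ≡ 17.
  x = λ² - 7 - 0 = 289 - 7 ≡ 23; y = λ·(7 - 23) - 28 ≡ 33. → (23, 33)
4P: (23, 33) + (0, 20). λ = (20 - 33)/(0 - 23) ≡ 24/14 mod 37. 14⁻¹ ≡ 8 (mod 37), so λ ≡ 7.
  x = λ² - 23 - 0 = 49 - 23 ≡ 26; y = λ·(23 - 26) - 33 ≡ 20. → (26, 20)
5P: (26, 20) + (0, 20). λ = (20 - 20)/(0 - 26) ≡ 0/11 mod 37. 11⁻¹ ≡ 27 (mod 37), so λ ≡ 0.
  x = λ² - 26 - 0 = 0 - 26 ≡ 11; y = λ·(26 - 11) - 20 ≡ 17. → (11, 17)
6P: (11, 17) + (0, 20). λ = (20 - 17)/(0 - 11) ≡ 3/26 mod 37. 26⁻¹ ≡ 10 (mod 37), so λ ≡ 30.
  x = λ² - 11 - 0 = 900 - 11 ≡ 1; y = λ·(11 - 1) - 17 ≡ 24. → (1, 24)
7P: (1, 24) + (0, 20). λ = (20 - 24)/(0 - 1) ≡ 33/36 mod 37. 36⁻¹ ≡ 36 (mod 37), so λ ≡ 4.
  x = λ² - 1 - 0 = 16 - 1 ≡ 15; y = λ·(1 - 15) - 24 ≡ 31. → (15, 31)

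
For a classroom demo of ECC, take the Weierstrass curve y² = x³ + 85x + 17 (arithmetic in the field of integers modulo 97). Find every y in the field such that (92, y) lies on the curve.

7, 90

x³ + 85x + 17 = 786525 ≡ 49 (mod 97).
Square roots of 49 mod 97: 7 and 90 (since 7² = 49 ≡ 49).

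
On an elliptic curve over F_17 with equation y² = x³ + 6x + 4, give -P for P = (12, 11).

(12, 6)

-(12, 11) = (12, -11 mod 17) = (12, 6).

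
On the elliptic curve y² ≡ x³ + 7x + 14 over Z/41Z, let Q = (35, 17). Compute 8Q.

(34, 27)

Double-and-add on 8 = (1000)₂. Start with Q = (35, 17) for the leading 1-bit.
double: tangent at (35, 17): λ = (3·35² + 7)/(2·17) ≡ 33/34. 34⁻¹ ≡ 35 (mod 41), so λ ≡ 33·35 ≡ 7.
  x = λ² - 35 - 35 = 49 - 70 ≡ 20; y = λ·(35 - 20) - 17 ≡ 6. → (20, 6)
double: tangent at (20, 6): λ = (3·20² + 7)/(2·6) ≡ 18/12. 12⁻¹ ≡ 24 (mod 41) since 12·24 = 288 ≡ 1, so λ ≡ 18·24 ≡ 22.
  x = λ² - 20 - 20 = 484 - 40 ≡ 34; y = λ·(20 - 34) - 6 ≡ 14. → (34, 14)
double: tangent at (34, 14): λ = (3·34² + 7)/(2·14) ≡ 31/28. 28⁻¹ ≡ 22 (mod 41), so λ ≡ 31·22 ≡ 26.
  x = λ² - 34 - 34 = 676 - 68 ≡ 34; y = λ·(34 - 34) - 14 ≡ 27. → (34, 27)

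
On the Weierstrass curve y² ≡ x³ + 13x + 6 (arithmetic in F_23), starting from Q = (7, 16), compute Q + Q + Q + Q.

(3, 7)

Repeated addition: build up to 4Q.
2Q: tangent at (7, 16): λ = (3·7² + 13)/(2·16) ≡ 22/9. 9⁻¹ ≡ 18 (mod 23), so λ ≡ 22·18 ≡ 5.
  x = λ² - 7 - 7 = 25 - 14 ≡ 11; y = λ·(7 - 11) - 16 ≡ 10. → (11, 10)
3Q: (11, 10) + (7, 16). λ = (16 - 10)/(7 - 11) ≡ 6/19 mod 23. 19⁻¹ ≡ 17 (mod 23), so λ ≡ 10.
  x = λ² - 11 - 7 = 100 - 18 ≡ 13; y = λ·(11 - 13) - 10 ≡ 16. → (13, 16)
4Q: (13, 16) + (7, 16). λ = (16 - 16)/(7 - 13) ≡ 0/17 mod 23. 17⁻¹ ≡ 19 (mod 23), so λ ≡ 0.
  x = λ² - 13 - 7 = 0 - 20 ≡ 3; y = λ·(13 - 3) - 16 ≡ 7. → (3, 7)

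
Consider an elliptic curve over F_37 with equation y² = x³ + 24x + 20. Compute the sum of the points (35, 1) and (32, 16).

(35, 1) + (32, 16). λ = (16 - 1)/(32 - 35) ≡ 15/34 mod 37. 34⁻¹ ≡ 12 (mod 37), so λ ≡ 32.
  x = λ² - 35 - 32 = 1024 - 67 ≡ 32; y = λ·(35 - 32) - 1 ≡ 21. → (32, 21)

(32, 21)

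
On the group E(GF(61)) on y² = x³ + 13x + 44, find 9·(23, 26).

Write G = (23, 26).
Repeated addition: build up to 9G.
2G: tangent at (23, 26): λ = (3·23² + 13)/(2·26) ≡ 14/52. 52⁻¹ ≡ 27 (mod 61), so λ ≡ 14·27 ≡ 12.
  x = λ² - 23 - 23 = 144 - 46 ≡ 37; y = λ·(23 - 37) - 26 ≡ 50. → (37, 50)
3G: (37, 50) + (23, 26). λ = (26 - 50)/(23 - 37) ≡ 37/47 mod 61. 47⁻¹ ≡ 13 (mod 61) since 47·13 = 611 ≡ 1, so λ ≡ 54.
  x = λ² - 37 - 23 = 2916 - 60 ≡ 50; y = λ·(37 - 50) - 50 ≡ 41. → (50, 41)
4G: (50, 41) + (23, 26). λ = (26 - 41)/(23 - 50) ≡ 46/34 mod 61. 34⁻¹ ≡ 9 (mod 61), so λ ≡ 48.
  x = λ² - 50 - 23 = 2304 - 73 ≡ 35; y = λ·(50 - 35) - 41 ≡ 8. → (35, 8)
5G: (35, 8) + (23, 26). λ = (26 - 8)/(23 - 35) ≡ 18/49 mod 61. 49⁻¹ ≡ 5 (mod 61) since 49·5 = 245 ≡ 1, so λ ≡ 29.
  x = λ² - 35 - 23 = 841 - 58 ≡ 51; y = λ·(35 - 51) - 8 ≡ 16. → (51, 16)
6G: (51, 16) + (23, 26). λ = (26 - 16)/(23 - 51) ≡ 10/33 mod 61. 33⁻¹ ≡ 37 (mod 61) since 33·37 = 1221 ≡ 1, so λ ≡ 4.
  x = λ² - 51 - 23 = 16 - 74 ≡ 3; y = λ·(51 - 3) - 16 ≡ 54. → (3, 54)
7G: (3, 54) + (23, 26). λ = (26 - 54)/(23 - 3) ≡ 33/20 mod 61. 20⁻¹ ≡ 58 (mod 61), so λ ≡ 23.
  x = λ² - 3 - 23 = 529 - 26 ≡ 15; y = λ·(3 - 15) - 54 ≡ 36. → (15, 36)
8G: (15, 36) + (23, 26). λ = (26 - 36)/(23 - 15) ≡ 51/8 mod 61. 8⁻¹ ≡ 23 (mod 61), so λ ≡ 14.
  x = λ² - 15 - 23 = 196 - 38 ≡ 36; y = λ·(15 - 36) - 36 ≡ 36. → (36, 36)
9G: (36, 36) + (23, 26). λ = (26 - 36)/(23 - 36) ≡ 51/48 mod 61. 48⁻¹ ≡ 14 (mod 61) since 48·14 = 672 ≡ 1, so λ ≡ 43.
  x = λ² - 36 - 23 = 1849 - 59 ≡ 21; y = λ·(36 - 21) - 36 ≡ 60. → (21, 60)

(21, 60)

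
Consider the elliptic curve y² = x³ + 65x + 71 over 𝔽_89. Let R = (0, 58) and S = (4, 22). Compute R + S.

(0, 58) + (4, 22). λ = (22 - 58)/(4 - 0) ≡ 53/4 mod 89. 4⁻¹ ≡ 67 (mod 89), so λ ≡ 80.
  x = λ² - 0 - 4 = 6400 - 4 ≡ 77; y = λ·(0 - 77) - 58 ≡ 12. → (77, 12)

(77, 12)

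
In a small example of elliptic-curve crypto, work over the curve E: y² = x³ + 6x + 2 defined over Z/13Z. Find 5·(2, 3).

Write P = (2, 3).
Double-and-add on 5 = (101)₂. Start with P = (2, 3) for the leading 1-bit.
double: tangent at (2, 3): λ = (3·2² + 6)/(2·3) ≡ 5/6. 6⁻¹ ≡ 11 (mod 13), so λ ≡ 5·11 ≡ 3.
  x = λ² - 2 - 2 = 9 - 4 ≡ 5; y = λ·(2 - 5) - 3 ≡ 1. → (5, 1)
double: tangent at (5, 1): λ = (3·5² + 6)/(2·1) ≡ 3/2. 2⁻¹ ≡ 7 (mod 13) since 2·7 = 14 ≡ 1, so λ ≡ 3·7 ≡ 8.
  x = λ² - 5 - 5 = 64 - 10 ≡ 2; y = λ·(5 - 2) - 1 ≡ 10. → (2, 10)
add P: (2, 10) + (2, 3): same x and y₁ ≡ -y₂, so the sum is ∞.

O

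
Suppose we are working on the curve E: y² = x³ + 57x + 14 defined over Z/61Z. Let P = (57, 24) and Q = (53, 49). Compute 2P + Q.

First 2P:
Repeated addition: build up to 2P.
2P: tangent at (57, 24): λ = (3·57² + 57)/(2·24) ≡ 44/48. 48⁻¹ ≡ 14 (mod 61) since 48·14 = 672 ≡ 1, so λ ≡ 44·14 ≡ 6.
  x = λ² - 57 - 57 = 36 - 114 ≡ 44; y = λ·(57 - 44) - 24 ≡ 54. → (44, 54)
2P = (44, 54).
Finally 2P + Q:
(44, 54) + (53, 49). λ = (49 - 54)/(53 - 44) ≡ 56/9 mod 61. 9⁻¹ ≡ 34 (mod 61), so λ ≡ 13.
  x = λ² - 44 - 53 = 169 - 97 ≡ 11; y = λ·(44 - 11) - 54 ≡ 9. → (11, 9)

(11, 9)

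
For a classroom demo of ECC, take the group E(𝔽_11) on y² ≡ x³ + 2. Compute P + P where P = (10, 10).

(7, 2)

tangent at (10, 10): λ = (3·10² + 0)/(2·10) ≡ 3/9. 9⁻¹ ≡ 5 (mod 11) since 9·5 = 45 ≡ 1, so λ ≡ 3·5 ≡ 4.
  x = λ² - 10 - 10 = 16 - 20 ≡ 7; y = λ·(10 - 7) - 10 ≡ 2. → (7, 2)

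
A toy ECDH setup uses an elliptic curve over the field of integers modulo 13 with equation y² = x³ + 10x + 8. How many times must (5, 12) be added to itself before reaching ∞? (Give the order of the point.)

10

2P: tangent at (5, 12): λ = (3·5² + 10)/(2·12) ≡ 7/11. 11⁻¹ ≡ 6 (mod 13), so λ ≡ 7·6 ≡ 3.
  x = λ² - 5 - 5 = 9 - 10 ≡ 12; y = λ·(5 - 12) - 12 ≡ 6. → (12, 6)
3P: (12, 6) + (5, 12). λ = (12 - 6)/(5 - 12) ≡ 6/6 mod 13. 6⁻¹ ≡ 11 (mod 13), so λ ≡ 1.
  x = λ² - 12 - 5 = 1 - 17 ≡ 10; y = λ·(12 - 10) - 6 ≡ 9. → (10, 9)
4P: (10, 9) + (5, 12). λ = (12 - 9)/(5 - 10) ≡ 3/8 mod 13. 8⁻¹ ≡ 5 (mod 13) since 8·5 = 40 ≡ 1, so λ ≡ 2.
  x = λ² - 10 - 5 = 4 - 15 ≡ 2; y = λ·(10 - 2) - 9 ≡ 7. → (2, 7)
5P: (2, 7) + (5, 12). λ = (12 - 7)/(5 - 2) ≡ 5/3 mod 13. 3⁻¹ ≡ 9 (mod 13), so λ ≡ 6.
  x = λ² - 2 - 5 = 36 - 7 ≡ 3; y = λ·(2 - 3) - 7 ≡ 0. → (3, 0)
6P: (3, 0) + (5, 12). λ = (12 - 0)/(5 - 3) ≡ 12/2 mod 13. 2⁻¹ ≡ 7 (mod 13), so λ ≡ 6.
  x = λ² - 3 - 5 = 36 - 8 ≡ 2; y = λ·(3 - 2) - 0 ≡ 6. → (2, 6)
7P: (2, 6) + (5, 12). λ = (12 - 6)/(5 - 2) ≡ 6/3 mod 13. 3⁻¹ ≡ 9 (mod 13) since 3·9 = 27 ≡ 1, so λ ≡ 2.
  x = λ² - 2 - 5 = 4 - 7 ≡ 10; y = λ·(2 - 10) - 6 ≡ 4. → (10, 4)
8P: (10, 4) + (5, 12). λ = (12 - 4)/(5 - 10) ≡ 8/8 mod 13. 8⁻¹ ≡ 5 (mod 13), so λ ≡ 1.
  x = λ² - 10 - 5 = 1 - 15 ≡ 12; y = λ·(10 - 12) - 4 ≡ 7. → (12, 7)
9P: (12, 7) + (5, 12). λ = (12 - 7)/(5 - 12) ≡ 5/6 mod 13. 6⁻¹ ≡ 11 (mod 13), so λ ≡ 3.
  x = λ² - 12 - 5 = 9 - 17 ≡ 5; y = λ·(12 - 5) - 7 ≡ 1. → (5, 1)
10P: (5, 1) + (5, 12): same x and y₁ ≡ -y₂, so the sum is ∞.
10P = ∞, so the order is 10.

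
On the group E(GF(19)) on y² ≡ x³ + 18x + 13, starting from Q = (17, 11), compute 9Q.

Double-and-add on 9 = (1001)₂. Start with Q = (17, 11) for the leading 1-bit.
double: tangent at (17, 11): λ = (3·17² + 18)/(2·11) ≡ 11/3. 3⁻¹ ≡ 13 (mod 19), so λ ≡ 11·13 ≡ 10.
  x = λ² - 17 - 17 = 100 - 34 ≡ 9; y = λ·(17 - 9) - 11 ≡ 12. → (9, 12)
double: tangent at (9, 12): λ = (3·9² + 18)/(2·12) ≡ 14/5. 5⁻¹ ≡ 4 (mod 19) since 5·4 = 20 ≡ 1, so λ ≡ 14·4 ≡ 18.
  x = λ² - 9 - 9 = 324 - 18 ≡ 2; y = λ·(9 - 2) - 12 ≡ 0. → (2, 0)
double: (2, 0) + (2, 0): same x and y₁ ≡ -y₂, so the sum is 𝒪.
add Q: 𝒪 + (17, 11) = (17, 11) (identity).

(17, 11)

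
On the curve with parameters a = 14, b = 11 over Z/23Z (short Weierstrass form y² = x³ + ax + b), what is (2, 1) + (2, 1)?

(4, 19)

tangent at (2, 1): λ = (3·2² + 14)/(2·1) ≡ 3/2. 2⁻¹ ≡ 12 (mod 23), so λ ≡ 3·12 ≡ 13.
  x = λ² - 2 - 2 = 169 - 4 ≡ 4; y = λ·(2 - 4) - 1 ≡ 19. → (4, 19)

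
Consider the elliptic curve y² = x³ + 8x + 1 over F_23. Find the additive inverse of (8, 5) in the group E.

-(8, 5) = (8, -5 mod 23) = (8, 18).

(8, 18)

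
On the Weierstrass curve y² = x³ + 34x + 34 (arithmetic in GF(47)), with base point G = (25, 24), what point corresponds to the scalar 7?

(28, 7)

Repeated addition: build up to 7G.
2G: tangent at (25, 24): λ = (3·25² + 34)/(2·24) ≡ 29/1. 1⁻¹ ≡ 1 (mod 47), so λ ≡ 29·1 ≡ 29.
  x = λ² - 25 - 25 = 841 - 50 ≡ 39; y = λ·(25 - 39) - 24 ≡ 40. → (39, 40)
3G: (39, 40) + (25, 24). λ = (24 - 40)/(25 - 39) ≡ 31/33 mod 47. 33⁻¹ ≡ 10 (mod 47), so λ ≡ 28.
  x = λ² - 39 - 25 = 784 - 64 ≡ 15; y = λ·(39 - 15) - 40 ≡ 21. → (15, 21)
4G: (15, 21) + (25, 24). λ = (24 - 21)/(25 - 15) ≡ 3/10 mod 47. 10⁻¹ ≡ 33 (mod 47), so λ ≡ 5.
  x = λ² - 15 - 25 = 25 - 40 ≡ 32; y = λ·(15 - 32) - 21 ≡ 35. → (32, 35)
5G: (32, 35) + (25, 24). λ = (24 - 35)/(25 - 32) ≡ 36/40 mod 47. 40⁻¹ ≡ 20 (mod 47), so λ ≡ 15.
  x = λ² - 32 - 25 = 225 - 57 ≡ 27; y = λ·(32 - 27) - 35 ≡ 40. → (27, 40)
6G: (27, 40) + (25, 24). λ = (24 - 40)/(25 - 27) ≡ 31/45 mod 47. 45⁻¹ ≡ 23 (mod 47) since 45·23 = 1035 ≡ 1, so λ ≡ 8.
  x = λ² - 27 - 25 = 64 - 52 ≡ 12; y = λ·(27 - 12) - 40 ≡ 33. → (12, 33)
7G: (12, 33) + (25, 24). λ = (24 - 33)/(25 - 12) ≡ 38/13 mod 47. 13⁻¹ ≡ 29 (mod 47), so λ ≡ 21.
  x = λ² - 12 - 25 = 441 - 37 ≡ 28; y = λ·(12 - 28) - 33 ≡ 7. → (28, 7)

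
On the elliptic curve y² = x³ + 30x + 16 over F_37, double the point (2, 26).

(29, 2)

tangent at (2, 26): λ = (3·2² + 30)/(2·26) ≡ 5/15. 15⁻¹ ≡ 5 (mod 37), so λ ≡ 5·5 ≡ 25.
  x = λ² - 2 - 2 = 625 - 4 ≡ 29; y = λ·(2 - 29) - 26 ≡ 2. → (29, 2)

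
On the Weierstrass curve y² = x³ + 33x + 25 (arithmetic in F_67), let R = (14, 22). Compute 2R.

(31, 35)

tangent at (14, 22): λ = (3·14² + 33)/(2·22) ≡ 18/44. 44⁻¹ ≡ 32 (mod 67) since 44·32 = 1408 ≡ 1, so λ ≡ 18·32 ≡ 40.
  x = λ² - 14 - 14 = 1600 - 28 ≡ 31; y = λ·(14 - 31) - 22 ≡ 35. → (31, 35)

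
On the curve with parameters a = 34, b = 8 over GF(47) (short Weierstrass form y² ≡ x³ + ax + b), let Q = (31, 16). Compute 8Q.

O

Repeated addition: build up to 8Q.
2Q: tangent at (31, 16): λ = (3·31² + 34)/(2·16) ≡ 3/32. 32⁻¹ ≡ 25 (mod 47), so λ ≡ 3·25 ≡ 28.
  x = λ² - 31 - 31 = 784 - 62 ≡ 17; y = λ·(31 - 17) - 16 ≡ 0. → (17, 0)
3Q: (17, 0) + (31, 16). λ = (16 - 0)/(31 - 17) ≡ 16/14 mod 47. 14⁻¹ ≡ 37 (mod 47) since 14·37 = 518 ≡ 1, so λ ≡ 28.
  x = λ² - 17 - 31 = 784 - 48 ≡ 31; y = λ·(17 - 31) - 0 ≡ 31. → (31, 31)
4Q: (31, 31) + (31, 16): same x and y₁ ≡ -y₂, so the sum is O.
5Q: O + (31, 16) = (31, 16) (identity).
6Q: tangent at (31, 16): λ = (3·31² + 34)/(2·16) ≡ 3/32. 32⁻¹ ≡ 25 (mod 47), so λ ≡ 3·25 ≡ 28.
  x = λ² - 31 - 31 = 784 - 62 ≡ 17; y = λ·(31 - 17) - 16 ≡ 0. → (17, 0)
7Q: (17, 0) + (31, 16). λ = (16 - 0)/(31 - 17) ≡ 16/14 mod 47. 14⁻¹ ≡ 37 (mod 47), so λ ≡ 28.
  x = λ² - 17 - 31 = 784 - 48 ≡ 31; y = λ·(17 - 31) - 0 ≡ 31. → (31, 31)
8Q: (31, 31) + (31, 16): same x and y₁ ≡ -y₂, so the sum is O.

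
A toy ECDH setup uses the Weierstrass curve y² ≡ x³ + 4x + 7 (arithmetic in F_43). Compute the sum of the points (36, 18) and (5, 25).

(11, 36)

(36, 18) + (5, 25). λ = (25 - 18)/(5 - 36) ≡ 7/12 mod 43. 12⁻¹ ≡ 18 (mod 43) since 12·18 = 216 ≡ 1, so λ ≡ 40.
  x = λ² - 36 - 5 = 1600 - 41 ≡ 11; y = λ·(36 - 11) - 18 ≡ 36. → (11, 36)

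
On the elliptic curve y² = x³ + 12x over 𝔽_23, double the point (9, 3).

(0, 0)

tangent at (9, 3): λ = (3·9² + 12)/(2·3) ≡ 2/6. 6⁻¹ ≡ 4 (mod 23), so λ ≡ 2·4 ≡ 8.
  x = λ² - 9 - 9 = 64 - 18 ≡ 0; y = λ·(9 - 0) - 3 ≡ 0. → (0, 0)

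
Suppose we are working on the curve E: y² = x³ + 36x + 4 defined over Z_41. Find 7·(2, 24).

Write G = (2, 24).
Double-and-add on 7 = (111)₂. Start with G = (2, 24) for the leading 1-bit.
double: tangent at (2, 24): λ = (3·2² + 36)/(2·24) ≡ 7/7. 7⁻¹ ≡ 6 (mod 41), so λ ≡ 7·6 ≡ 1.
  x = λ² - 2 - 2 = 1 - 4 ≡ 38; y = λ·(2 - 38) - 24 ≡ 22. → (38, 22)
add G: (38, 22) + (2, 24). λ = (24 - 22)/(2 - 38) ≡ 2/5 mod 41. 5⁻¹ ≡ 33 (mod 41), so λ ≡ 25.
  x = λ² - 38 - 2 = 625 - 40 ≡ 11; y = λ·(38 - 11) - 22 ≡ 38. → (11, 38)
double: tangent at (11, 38): λ = (3·11² + 36)/(2·38) ≡ 30/35. 35⁻¹ ≡ 34 (mod 41), so λ ≡ 30·34 ≡ 36.
  x = λ² - 11 - 11 = 1296 - 22 ≡ 3; y = λ·(11 - 3) - 38 ≡ 4. → (3, 4)
add G: (3, 4) + (2, 24). λ = (24 - 4)/(2 - 3) ≡ 20/40 mod 41. 40⁻¹ ≡ 40 (mod 41), so λ ≡ 21.
  x = λ² - 3 - 2 = 441 - 5 ≡ 26; y = λ·(3 - 26) - 4 ≡ 5. → (26, 5)

(26, 5)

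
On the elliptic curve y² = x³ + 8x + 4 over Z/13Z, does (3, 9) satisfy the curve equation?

y² = 9² ≡ 3; x³ + 8x + 4 = 55 ≡ 3 (mod 13). 3 = 3.

yes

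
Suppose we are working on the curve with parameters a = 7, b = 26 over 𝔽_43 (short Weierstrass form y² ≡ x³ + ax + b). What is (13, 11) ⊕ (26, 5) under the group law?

(13, 11) + (26, 5). λ = (5 - 11)/(26 - 13) ≡ 37/13 mod 43. 13⁻¹ ≡ 10 (mod 43), so λ ≡ 26.
  x = λ² - 13 - 26 = 676 - 39 ≡ 35; y = λ·(13 - 35) - 11 ≡ 19. → (35, 19)

(35, 19)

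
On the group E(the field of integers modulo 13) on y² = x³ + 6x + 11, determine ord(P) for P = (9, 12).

3

2P: tangent at (9, 12): λ = (3·9² + 6)/(2·12) ≡ 2/11. 11⁻¹ ≡ 6 (mod 13), so λ ≡ 2·6 ≡ 12.
  x = λ² - 9 - 9 = 144 - 18 ≡ 9; y = λ·(9 - 9) - 12 ≡ 1. → (9, 1)
3P: (9, 1) + (9, 12): same x and y₁ ≡ -y₂, so the sum is the point at infinity.
3P = the point at infinity, so the order is 3.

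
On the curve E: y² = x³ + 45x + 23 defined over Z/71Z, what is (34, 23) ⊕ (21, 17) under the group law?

(34, 23) + (21, 17). λ = (17 - 23)/(21 - 34) ≡ 65/58 mod 71. 58⁻¹ ≡ 60 (mod 71), so λ ≡ 66.
  x = λ² - 34 - 21 = 4356 - 55 ≡ 41; y = λ·(34 - 41) - 23 ≡ 12. → (41, 12)

(41, 12)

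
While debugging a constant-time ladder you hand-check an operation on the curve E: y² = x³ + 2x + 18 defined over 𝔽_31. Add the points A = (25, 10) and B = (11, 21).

(25, 10) + (11, 21). λ = (21 - 10)/(11 - 25) ≡ 11/17 mod 31. 17⁻¹ ≡ 11 (mod 31), so λ ≡ 28.
  x = λ² - 25 - 11 = 784 - 36 ≡ 4; y = λ·(25 - 4) - 10 ≡ 20. → (4, 20)

(4, 20)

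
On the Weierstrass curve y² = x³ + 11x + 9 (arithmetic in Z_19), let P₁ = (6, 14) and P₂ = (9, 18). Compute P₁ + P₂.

(6, 14) + (9, 18). λ = (18 - 14)/(9 - 6) ≡ 4/3 mod 19. 3⁻¹ ≡ 13 (mod 19), so λ ≡ 14.
  x = λ² - 6 - 9 = 196 - 15 ≡ 10; y = λ·(6 - 10) - 14 ≡ 6. → (10, 6)

(10, 6)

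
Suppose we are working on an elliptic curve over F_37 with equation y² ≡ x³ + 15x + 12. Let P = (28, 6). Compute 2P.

(27, 34)

tangent at (28, 6): λ = (3·28² + 15)/(2·6) ≡ 36/12. 12⁻¹ ≡ 34 (mod 37) since 12·34 = 408 ≡ 1, so λ ≡ 36·34 ≡ 3.
  x = λ² - 28 - 28 = 9 - 56 ≡ 27; y = λ·(28 - 27) - 6 ≡ 34. → (27, 34)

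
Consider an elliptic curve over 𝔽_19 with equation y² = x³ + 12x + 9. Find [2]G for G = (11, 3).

tangent at (11, 3): λ = (3·11² + 12)/(2·3) ≡ 14/6. 6⁻¹ ≡ 16 (mod 19), so λ ≡ 14·16 ≡ 15.
  x = λ² - 11 - 11 = 225 - 22 ≡ 13; y = λ·(11 - 13) - 3 ≡ 5. → (13, 5)

(13, 5)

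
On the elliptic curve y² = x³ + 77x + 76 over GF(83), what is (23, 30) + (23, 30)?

tangent at (23, 30): λ = (3·23² + 77)/(2·30) ≡ 4/60. 60⁻¹ ≡ 18 (mod 83), so λ ≡ 4·18 ≡ 72.
  x = λ² - 23 - 23 = 5184 - 46 ≡ 75; y = λ·(23 - 75) - 30 ≡ 44. → (75, 44)

(75, 44)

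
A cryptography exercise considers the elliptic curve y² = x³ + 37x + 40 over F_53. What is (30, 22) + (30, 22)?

tangent at (30, 22): λ = (3·30² + 37)/(2·22) ≡ 34/44. 44⁻¹ ≡ 47 (mod 53) since 44·47 = 2068 ≡ 1, so λ ≡ 34·47 ≡ 8.
  x = λ² - 30 - 30 = 64 - 60 ≡ 4; y = λ·(30 - 4) - 22 ≡ 27. → (4, 27)

(4, 27)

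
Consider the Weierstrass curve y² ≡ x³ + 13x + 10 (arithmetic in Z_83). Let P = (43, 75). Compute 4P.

(12, 63)

Repeated addition: build up to 4P.
2P: tangent at (43, 75): λ = (3·43² + 13)/(2·75) ≡ 82/67. 67⁻¹ ≡ 57 (mod 83), so λ ≡ 82·57 ≡ 26.
  x = λ² - 43 - 43 = 676 - 86 ≡ 9; y = λ·(43 - 9) - 75 ≡ 62. → (9, 62)
3P: (9, 62) + (43, 75). λ = (75 - 62)/(43 - 9) ≡ 13/34 mod 83. 34⁻¹ ≡ 22 (mod 83), so λ ≡ 37.
  x = λ² - 9 - 43 = 1369 - 52 ≡ 72; y = λ·(9 - 72) - 62 ≡ 14. → (72, 14)
4P: (72, 14) + (43, 75). λ = (75 - 14)/(43 - 72) ≡ 61/54 mod 83. 54⁻¹ ≡ 20 (mod 83), so λ ≡ 58.
  x = λ² - 72 - 43 = 3364 - 115 ≡ 12; y = λ·(72 - 12) - 14 ≡ 63. → (12, 63)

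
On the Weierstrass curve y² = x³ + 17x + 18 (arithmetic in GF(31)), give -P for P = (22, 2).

(22, 29)

-(22, 2) = (22, -2 mod 31) = (22, 29).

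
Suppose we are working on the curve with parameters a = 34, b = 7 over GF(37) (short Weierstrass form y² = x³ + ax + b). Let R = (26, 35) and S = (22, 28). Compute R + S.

(26, 35) + (22, 28). λ = (28 - 35)/(22 - 26) ≡ 30/33 mod 37. 33⁻¹ ≡ 9 (mod 37), so λ ≡ 11.
  x = λ² - 26 - 22 = 121 - 48 ≡ 36; y = λ·(26 - 36) - 35 ≡ 3. → (36, 3)

(36, 3)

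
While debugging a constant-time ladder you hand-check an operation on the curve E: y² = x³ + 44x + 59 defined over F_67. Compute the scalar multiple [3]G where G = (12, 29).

(40, 62)

Repeated addition: build up to 3G.
2G: tangent at (12, 29): λ = (3·12² + 44)/(2·29) ≡ 7/58. 58⁻¹ ≡ 52 (mod 67) since 58·52 = 3016 ≡ 1, so λ ≡ 7·52 ≡ 29.
  x = λ² - 12 - 12 = 841 - 24 ≡ 13; y = λ·(12 - 13) - 29 ≡ 9. → (13, 9)
3G: (13, 9) + (12, 29). λ = (29 - 9)/(12 - 13) ≡ 20/66 mod 67. 66⁻¹ ≡ 66 (mod 67) since 66·66 = 4356 ≡ 1, so λ ≡ 47.
  x = λ² - 13 - 12 = 2209 - 25 ≡ 40; y = λ·(13 - 40) - 9 ≡ 62. → (40, 62)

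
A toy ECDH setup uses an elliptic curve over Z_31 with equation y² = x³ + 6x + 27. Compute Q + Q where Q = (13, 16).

(15, 12)

tangent at (13, 16): λ = (3·13² + 6)/(2·16) ≡ 17/1. 1⁻¹ ≡ 1 (mod 31) since 1·1 = 1 ≡ 1, so λ ≡ 17·1 ≡ 17.
  x = λ² - 13 - 13 = 289 - 26 ≡ 15; y = λ·(13 - 15) - 16 ≡ 12. → (15, 12)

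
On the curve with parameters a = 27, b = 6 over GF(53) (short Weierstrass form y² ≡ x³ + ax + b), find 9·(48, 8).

Write Q = (48, 8).
Repeated addition: build up to 9Q.
2Q: tangent at (48, 8): λ = (3·48² + 27)/(2·8) ≡ 49/16. 16⁻¹ ≡ 10 (mod 53), so λ ≡ 49·10 ≡ 13.
  x = λ² - 48 - 48 = 169 - 96 ≡ 20; y = λ·(48 - 20) - 8 ≡ 38. → (20, 38)
3Q: (20, 38) + (48, 8). λ = (8 - 38)/(48 - 20) ≡ 23/28 mod 53. 28⁻¹ ≡ 36 (mod 53) since 28·36 = 1008 ≡ 1, so λ ≡ 33.
  x = λ² - 20 - 48 = 1089 - 68 ≡ 14; y = λ·(20 - 14) - 38 ≡ 1. → (14, 1)
4Q: (14, 1) + (48, 8). λ = (8 - 1)/(48 - 14) ≡ 7/34 mod 53. 34⁻¹ ≡ 39 (mod 53) since 34·39 = 1326 ≡ 1, so λ ≡ 8.
  x = λ² - 14 - 48 = 64 - 62 ≡ 2; y = λ·(14 - 2) - 1 ≡ 42. → (2, 42)
5Q: (2, 42) + (48, 8). λ = (8 - 42)/(48 - 2) ≡ 19/46 mod 53. 46⁻¹ ≡ 15 (mod 53), so λ ≡ 20.
  x = λ² - 2 - 48 = 400 - 50 ≡ 32; y = λ·(2 - 32) - 42 ≡ 47. → (32, 47)
6Q: (32, 47) + (48, 8). λ = (8 - 47)/(48 - 32) ≡ 14/16 mod 53. 16⁻¹ ≡ 10 (mod 53), so λ ≡ 34.
  x = λ² - 32 - 48 = 1156 - 80 ≡ 16; y = λ·(32 - 16) - 47 ≡ 20. → (16, 20)
7Q: (16, 20) + (48, 8). λ = (8 - 20)/(48 - 16) ≡ 41/32 mod 53. 32⁻¹ ≡ 5 (mod 53), so λ ≡ 46.
  x = λ² - 16 - 48 = 2116 - 64 ≡ 38; y = λ·(16 - 38) - 20 ≡ 28. → (38, 28)
8Q: (38, 28) + (48, 8). λ = (8 - 28)/(48 - 38) ≡ 33/10 mod 53. 10⁻¹ ≡ 16 (mod 53) since 10·16 = 160 ≡ 1, so λ ≡ 51.
  x = λ² - 38 - 48 = 2601 - 86 ≡ 24; y = λ·(38 - 24) - 28 ≡ 50. → (24, 50)
9Q: (24, 50) + (48, 8). λ = (8 - 50)/(48 - 24) ≡ 11/24 mod 53. 24⁻¹ ≡ 42 (mod 53), so λ ≡ 38.
  x = λ² - 24 - 48 = 1444 - 72 ≡ 47; y = λ·(24 - 47) - 50 ≡ 30. → (47, 30)

(47, 30)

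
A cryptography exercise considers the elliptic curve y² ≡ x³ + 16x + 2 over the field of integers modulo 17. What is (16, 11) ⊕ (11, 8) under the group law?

(6, 12)

(16, 11) + (11, 8). λ = (8 - 11)/(11 - 16) ≡ 14/12 mod 17. 12⁻¹ ≡ 10 (mod 17) since 12·10 = 120 ≡ 1, so λ ≡ 4.
  x = λ² - 16 - 11 = 16 - 27 ≡ 6; y = λ·(16 - 6) - 11 ≡ 12. → (6, 12)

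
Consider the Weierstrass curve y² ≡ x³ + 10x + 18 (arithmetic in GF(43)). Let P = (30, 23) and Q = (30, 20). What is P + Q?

The two points share x = 30 and their y-coordinates satisfy 23 + 20 ≡ 0 (mod 43), so they are inverses. Their sum is ∞.

O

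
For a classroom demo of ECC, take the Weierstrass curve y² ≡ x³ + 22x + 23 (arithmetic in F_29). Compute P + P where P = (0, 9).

tangent at (0, 9): λ = (3·0² + 22)/(2·9) ≡ 22/18. 18⁻¹ ≡ 21 (mod 29) since 18·21 = 378 ≡ 1, so λ ≡ 22·21 ≡ 27.
  x = λ² - 0 - 0 = 729 - 0 ≡ 4; y = λ·(0 - 4) - 9 ≡ 28. → (4, 28)

(4, 28)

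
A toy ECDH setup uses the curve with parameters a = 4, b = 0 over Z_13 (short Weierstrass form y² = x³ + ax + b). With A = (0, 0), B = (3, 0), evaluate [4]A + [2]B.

First 4A:
Repeated addition: build up to 4A.
2A: (0, 0) + (0, 0): same x and y₁ ≡ -y₂, so the sum is O.
3A: O + (0, 0) = (0, 0) (identity).
4A: (0, 0) + (0, 0): same x and y₁ ≡ -y₂, so the sum is O.
4A = O.
Next 2B:
Repeated addition: build up to 2B.
2B: (3, 0) + (3, 0): same x and y₁ ≡ -y₂, so the sum is O.
2B = O.
Finally 4A + 2B:
O + O = O (identity).

O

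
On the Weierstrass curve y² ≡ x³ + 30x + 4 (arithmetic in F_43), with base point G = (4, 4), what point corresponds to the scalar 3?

(17, 40)

Repeated addition: build up to 3G.
2G: tangent at (4, 4): λ = (3·4² + 30)/(2·4) ≡ 35/8. 8⁻¹ ≡ 27 (mod 43), so λ ≡ 35·27 ≡ 42.
  x = λ² - 4 - 4 = 1764 - 8 ≡ 36; y = λ·(4 - 36) - 4 ≡ 28. → (36, 28)
3G: (36, 28) + (4, 4). λ = (4 - 28)/(4 - 36) ≡ 19/11 mod 43. 11⁻¹ ≡ 4 (mod 43) since 11·4 = 44 ≡ 1, so λ ≡ 33.
  x = λ² - 36 - 4 = 1089 - 40 ≡ 17; y = λ·(36 - 17) - 28 ≡ 40. → (17, 40)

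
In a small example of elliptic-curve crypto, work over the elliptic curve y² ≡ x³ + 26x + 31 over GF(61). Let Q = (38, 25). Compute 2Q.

tangent at (38, 25): λ = (3·38² + 26)/(2·25) ≡ 27/50. 50⁻¹ ≡ 11 (mod 61), so λ ≡ 27·11 ≡ 53.
  x = λ² - 38 - 38 = 2809 - 76 ≡ 49; y = λ·(38 - 49) - 25 ≡ 2. → (49, 2)

(49, 2)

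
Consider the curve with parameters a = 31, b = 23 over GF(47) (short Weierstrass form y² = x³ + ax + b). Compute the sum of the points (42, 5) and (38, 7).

(26, 34)

(42, 5) + (38, 7). λ = (7 - 5)/(38 - 42) ≡ 2/43 mod 47. 43⁻¹ ≡ 35 (mod 47), so λ ≡ 23.
  x = λ² - 42 - 38 = 529 - 80 ≡ 26; y = λ·(42 - 26) - 5 ≡ 34. → (26, 34)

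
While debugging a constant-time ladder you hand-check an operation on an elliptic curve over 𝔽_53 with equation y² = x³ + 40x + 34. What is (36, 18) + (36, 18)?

tangent at (36, 18): λ = (3·36² + 40)/(2·18) ≡ 6/36. 36⁻¹ ≡ 28 (mod 53), so λ ≡ 6·28 ≡ 9.
  x = λ² - 36 - 36 = 81 - 72 ≡ 9; y = λ·(36 - 9) - 18 ≡ 13. → (9, 13)

(9, 13)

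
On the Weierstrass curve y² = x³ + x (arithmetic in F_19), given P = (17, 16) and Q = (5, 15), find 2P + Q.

(9, 4)

First 2P:
Repeated addition: build up to 2P.
2P: tangent at (17, 16): λ = (3·17² + 1)/(2·16) ≡ 13/13. 13⁻¹ ≡ 3 (mod 19), so λ ≡ 13·3 ≡ 1.
  x = λ² - 17 - 17 = 1 - 34 ≡ 5; y = λ·(17 - 5) - 16 ≡ 15. → (5, 15)
2P = (5, 15).
Finally 2P + Q:
tangent at (5, 15): λ = (3·5² + 1)/(2·15) ≡ 0/11. 11⁻¹ ≡ 7 (mod 19), so λ ≡ 0·7 ≡ 0.
  x = λ² - 5 - 5 = 0 - 10 ≡ 9; y = λ·(5 - 9) - 15 ≡ 4. → (9, 4)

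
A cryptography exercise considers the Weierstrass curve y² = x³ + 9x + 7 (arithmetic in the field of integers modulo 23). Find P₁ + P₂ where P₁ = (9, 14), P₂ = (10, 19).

(9, 14) + (10, 19). λ = (19 - 14)/(10 - 9) ≡ 5/1 mod 23. 1⁻¹ ≡ 1 (mod 23) since 1·1 = 1 ≡ 1, so λ ≡ 5.
  x = λ² - 9 - 10 = 25 - 19 ≡ 6; y = λ·(9 - 6) - 14 ≡ 1. → (6, 1)

(6, 1)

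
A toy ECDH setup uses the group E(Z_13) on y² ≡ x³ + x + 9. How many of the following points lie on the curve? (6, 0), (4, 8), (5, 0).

(6, 0): 0² ≡ 0, rhs ≡ 10 → off.
(4, 8): 8² ≡ 12, rhs ≡ 12 → on.
(5, 0): 0² ≡ 0, rhs ≡ 9 → off.

1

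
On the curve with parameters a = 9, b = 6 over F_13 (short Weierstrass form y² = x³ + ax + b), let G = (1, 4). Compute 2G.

tangent at (1, 4): λ = (3·1² + 9)/(2·4) ≡ 12/8. 8⁻¹ ≡ 5 (mod 13), so λ ≡ 12·5 ≡ 8.
  x = λ² - 1 - 1 = 64 - 2 ≡ 10; y = λ·(1 - 10) - 4 ≡ 2. → (10, 2)

(10, 2)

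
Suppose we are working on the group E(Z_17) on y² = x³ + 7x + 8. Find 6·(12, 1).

Write G = (12, 1).
Double-and-add on 6 = (110)₂. Start with G = (12, 1) for the leading 1-bit.
double: tangent at (12, 1): λ = (3·12² + 7)/(2·1) ≡ 14/2. 2⁻¹ ≡ 9 (mod 17), so λ ≡ 14·9 ≡ 7.
  x = λ² - 12 - 12 = 49 - 24 ≡ 8; y = λ·(12 - 8) - 1 ≡ 10. → (8, 10)
add G: (8, 10) + (12, 1). λ = (1 - 10)/(12 - 8) ≡ 8/4 mod 17. 4⁻¹ ≡ 13 (mod 17), so λ ≡ 2.
  x = λ² - 8 - 12 = 4 - 20 ≡ 1; y = λ·(8 - 1) - 10 ≡ 4. → (1, 4)
double: tangent at (1, 4): λ = (3·1² + 7)/(2·4) ≡ 10/8. 8⁻¹ ≡ 15 (mod 17), so λ ≡ 10·15 ≡ 14.
  x = λ² - 1 - 1 = 196 - 2 ≡ 7; y = λ·(1 - 7) - 4 ≡ 14. → (7, 14)

(7, 14)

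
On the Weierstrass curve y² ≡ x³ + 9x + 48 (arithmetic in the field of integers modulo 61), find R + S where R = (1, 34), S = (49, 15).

(7, 37)

(1, 34) + (49, 15). λ = (15 - 34)/(49 - 1) ≡ 42/48 mod 61. 48⁻¹ ≡ 14 (mod 61) since 48·14 = 672 ≡ 1, so λ ≡ 39.
  x = λ² - 1 - 49 = 1521 - 50 ≡ 7; y = λ·(1 - 7) - 34 ≡ 37. → (7, 37)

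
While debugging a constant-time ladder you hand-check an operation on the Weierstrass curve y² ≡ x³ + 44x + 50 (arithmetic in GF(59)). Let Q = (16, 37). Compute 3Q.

Repeated addition: build up to 3Q.
2Q: tangent at (16, 37): λ = (3·16² + 44)/(2·37) ≡ 45/15. 15⁻¹ ≡ 4 (mod 59) since 15·4 = 60 ≡ 1, so λ ≡ 45·4 ≡ 3.
  x = λ² - 16 - 16 = 9 - 32 ≡ 36; y = λ·(16 - 36) - 37 ≡ 21. → (36, 21)
3Q: (36, 21) + (16, 37). λ = (37 - 21)/(16 - 36) ≡ 16/39 mod 59. 39⁻¹ ≡ 56 (mod 59) since 39·56 = 2184 ≡ 1, so λ ≡ 11.
  x = λ² - 36 - 16 = 121 - 52 ≡ 10; y = λ·(36 - 10) - 21 ≡ 29. → (10, 29)

(10, 29)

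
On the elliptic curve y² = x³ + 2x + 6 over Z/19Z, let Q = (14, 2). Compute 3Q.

Repeated addition: build up to 3Q.
2Q: tangent at (14, 2): λ = (3·14² + 2)/(2·2) ≡ 1/4. 4⁻¹ ≡ 5 (mod 19), so λ ≡ 1·5 ≡ 5.
  x = λ² - 14 - 14 = 25 - 28 ≡ 16; y = λ·(14 - 16) - 2 ≡ 7. → (16, 7)
3Q: (16, 7) + (14, 2). λ = (2 - 7)/(14 - 16) ≡ 14/17 mod 19. 17⁻¹ ≡ 9 (mod 19) since 17·9 = 153 ≡ 1, so λ ≡ 12.
  x = λ² - 16 - 14 = 144 - 30 ≡ 0; y = λ·(16 - 0) - 7 ≡ 14. → (0, 14)

(0, 14)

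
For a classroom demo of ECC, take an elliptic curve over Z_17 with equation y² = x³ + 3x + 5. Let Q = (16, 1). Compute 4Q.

Double-and-add on 4 = (100)₂. Start with Q = (16, 1) for the leading 1-bit.
double: tangent at (16, 1): λ = (3·16² + 3)/(2·1) ≡ 6/2. 2⁻¹ ≡ 9 (mod 17), so λ ≡ 6·9 ≡ 3.
  x = λ² - 16 - 16 = 9 - 32 ≡ 11; y = λ·(16 - 11) - 1 ≡ 14. → (11, 14)
double: tangent at (11, 14): λ = (3·11² + 3)/(2·14) ≡ 9/11. 11⁻¹ ≡ 14 (mod 17), so λ ≡ 9·14 ≡ 7.
  x = λ² - 11 - 11 = 49 - 22 ≡ 10; y = λ·(11 - 10) - 14 ≡ 10. → (10, 10)

(10, 10)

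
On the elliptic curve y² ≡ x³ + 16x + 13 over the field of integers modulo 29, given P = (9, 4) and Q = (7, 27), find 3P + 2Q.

(6, 21)

First 3P:
Repeated addition: build up to 3P.
2P: tangent at (9, 4): λ = (3·9² + 16)/(2·4) ≡ 27/8. 8⁻¹ ≡ 11 (mod 29), so λ ≡ 27·11 ≡ 7.
  x = λ² - 9 - 9 = 49 - 18 ≡ 2; y = λ·(9 - 2) - 4 ≡ 16. → (2, 16)
3P: (2, 16) + (9, 4). λ = (4 - 16)/(9 - 2) ≡ 17/7 mod 29. 7⁻¹ ≡ 25 (mod 29) since 7·25 = 175 ≡ 1, so λ ≡ 19.
  x = λ² - 2 - 9 = 361 - 11 ≡ 2; y = λ·(2 - 2) - 16 ≡ 13. → (2, 13)
3P = (2, 13).
Next 2Q:
Repeated addition: build up to 2Q.
2Q: tangent at (7, 27): λ = (3·7² + 16)/(2·27) ≡ 18/25. 25⁻¹ ≡ 7 (mod 29) since 25·7 = 175 ≡ 1, so λ ≡ 18·7 ≡ 10.
  x = λ² - 7 - 7 = 100 - 14 ≡ 28; y = λ·(7 - 28) - 27 ≡ 24. → (28, 24)
2Q = (28, 24).
Finally 3P + 2Q:
(2, 13) + (28, 24). λ = (24 - 13)/(28 - 2) ≡ 11/26 mod 29. 26⁻¹ ≡ 19 (mod 29), so λ ≡ 6.
  x = λ² - 2 - 28 = 36 - 30 ≡ 6; y = λ·(2 - 6) - 13 ≡ 21. → (6, 21)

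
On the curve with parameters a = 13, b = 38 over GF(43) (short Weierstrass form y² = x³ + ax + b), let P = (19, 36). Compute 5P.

(35, 29)

Repeated addition: build up to 5P.
2P: tangent at (19, 36): λ = (3·19² + 13)/(2·36) ≡ 21/29. 29⁻¹ ≡ 3 (mod 43), so λ ≡ 21·3 ≡ 20.
  x = λ² - 19 - 19 = 400 - 38 ≡ 18; y = λ·(19 - 18) - 36 ≡ 27. → (18, 27)
3P: (18, 27) + (19, 36). λ = (36 - 27)/(19 - 18) ≡ 9/1 mod 43. 1⁻¹ ≡ 1 (mod 43) since 1·1 = 1 ≡ 1, so λ ≡ 9.
  x = λ² - 18 - 19 = 81 - 37 ≡ 1; y = λ·(18 - 1) - 27 ≡ 40. → (1, 40)
4P: (1, 40) + (19, 36). λ = (36 - 40)/(19 - 1) ≡ 39/18 mod 43. 18⁻¹ ≡ 12 (mod 43), so λ ≡ 38.
  x = λ² - 1 - 19 = 1444 - 20 ≡ 5; y = λ·(1 - 5) - 40 ≡ 23. → (5, 23)
5P: (5, 23) + (19, 36). λ = (36 - 23)/(19 - 5) ≡ 13/14 mod 43. 14⁻¹ ≡ 40 (mod 43), so λ ≡ 4.
  x = λ² - 5 - 19 = 16 - 24 ≡ 35; y = λ·(5 - 35) - 23 ≡ 29. → (35, 29)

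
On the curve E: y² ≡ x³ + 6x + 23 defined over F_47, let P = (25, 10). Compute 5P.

Double-and-add on 5 = (101)₂. Start with P = (25, 10) for the leading 1-bit.
double: tangent at (25, 10): λ = (3·25² + 6)/(2·10) ≡ 1/20. 20⁻¹ ≡ 40 (mod 47), so λ ≡ 1·40 ≡ 40.
  x = λ² - 25 - 25 = 1600 - 50 ≡ 46; y = λ·(25 - 46) - 10 ≡ 43. → (46, 43)
double: tangent at (46, 43): λ = (3·46² + 6)/(2·43) ≡ 9/39. 39⁻¹ ≡ 41 (mod 47), so λ ≡ 9·41 ≡ 40.
  x = λ² - 46 - 46 = 1600 - 92 ≡ 4; y = λ·(46 - 4) - 43 ≡ 39. → (4, 39)
add P: (4, 39) + (25, 10). λ = (10 - 39)/(25 - 4) ≡ 18/21 mod 47. 21⁻¹ ≡ 9 (mod 47), so λ ≡ 21.
  x = λ² - 4 - 25 = 441 - 29 ≡ 36; y = λ·(4 - 36) - 39 ≡ 41. → (36, 41)

(36, 41)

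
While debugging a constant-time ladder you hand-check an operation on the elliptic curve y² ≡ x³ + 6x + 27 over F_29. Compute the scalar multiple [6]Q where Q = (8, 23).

Repeated addition: build up to 6Q.
2Q: tangent at (8, 23): λ = (3·8² + 6)/(2·23) ≡ 24/17. 17⁻¹ ≡ 12 (mod 29), so λ ≡ 24·12 ≡ 27.
  x = λ² - 8 - 8 = 729 - 16 ≡ 17; y = λ·(8 - 17) - 23 ≡ 24. → (17, 24)
3Q: (17, 24) + (8, 23). λ = (23 - 24)/(8 - 17) ≡ 28/20 mod 29. 20⁻¹ ≡ 16 (mod 29), so λ ≡ 13.
  x = λ² - 17 - 8 = 169 - 25 ≡ 28; y = λ·(17 - 28) - 24 ≡ 7. → (28, 7)
4Q: (28, 7) + (8, 23). λ = (23 - 7)/(8 - 28) ≡ 16/9 mod 29. 9⁻¹ ≡ 13 (mod 29), so λ ≡ 5.
  x = λ² - 28 - 8 = 25 - 36 ≡ 18; y = λ·(28 - 18) - 7 ≡ 14. → (18, 14)
5Q: (18, 14) + (8, 23). λ = (23 - 14)/(8 - 18) ≡ 9/19 mod 29. 19⁻¹ ≡ 26 (mod 29) since 19·26 = 494 ≡ 1, so λ ≡ 2.
  x = λ² - 18 - 8 = 4 - 26 ≡ 7; y = λ·(18 - 7) - 14 ≡ 8. → (7, 8)
6Q: (7, 8) + (8, 23). λ = (23 - 8)/(8 - 7) ≡ 15/1 mod 29. 1⁻¹ ≡ 1 (mod 29), so λ ≡ 15.
  x = λ² - 7 - 8 = 225 - 15 ≡ 7; y = λ·(7 - 7) - 8 ≡ 21. → (7, 21)

(7, 21)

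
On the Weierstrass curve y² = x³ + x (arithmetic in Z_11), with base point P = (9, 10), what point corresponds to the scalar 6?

O

Repeated addition: build up to 6P.
2P: tangent at (9, 10): λ = (3·9² + 1)/(2·10) ≡ 2/9. 9⁻¹ ≡ 5 (mod 11), so λ ≡ 2·5 ≡ 10.
  x = λ² - 9 - 9 = 100 - 18 ≡ 5; y = λ·(9 - 5) - 10 ≡ 8. → (5, 8)
3P: (5, 8) + (9, 10). λ = (10 - 8)/(9 - 5) ≡ 2/4 mod 11. 4⁻¹ ≡ 3 (mod 11), so λ ≡ 6.
  x = λ² - 5 - 9 = 36 - 14 ≡ 0; y = λ·(5 - 0) - 8 ≡ 0. → (0, 0)
4P: (0, 0) + (9, 10). λ = (10 - 0)/(9 - 0) ≡ 10/9 mod 11. 9⁻¹ ≡ 5 (mod 11) since 9·5 = 45 ≡ 1, so λ ≡ 6.
  x = λ² - 0 - 9 = 36 - 9 ≡ 5; y = λ·(0 - 5) - 0 ≡ 3. → (5, 3)
5P: (5, 3) + (9, 10). λ = (10 - 3)/(9 - 5) ≡ 7/4 mod 11. 4⁻¹ ≡ 3 (mod 11) since 4·3 = 12 ≡ 1, so λ ≡ 10.
  x = λ² - 5 - 9 = 100 - 14 ≡ 9; y = λ·(5 - 9) - 3 ≡ 1. → (9, 1)
6P: (9, 1) + (9, 10): same x and y₁ ≡ -y₂, so the sum is O.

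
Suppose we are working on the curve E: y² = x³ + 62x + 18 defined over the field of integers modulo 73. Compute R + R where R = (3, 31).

tangent at (3, 31): λ = (3·3² + 62)/(2·31) ≡ 16/62. 62⁻¹ ≡ 53 (mod 73), so λ ≡ 16·53 ≡ 45.
  x = λ² - 3 - 3 = 2025 - 6 ≡ 48; y = λ·(3 - 48) - 31 ≡ 61. → (48, 61)

(48, 61)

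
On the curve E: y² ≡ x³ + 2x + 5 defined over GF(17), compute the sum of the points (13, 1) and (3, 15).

(5, 15)

(13, 1) + (3, 15). λ = (15 - 1)/(3 - 13) ≡ 14/7 mod 17. 7⁻¹ ≡ 5 (mod 17), so λ ≡ 2.
  x = λ² - 13 - 3 = 4 - 16 ≡ 5; y = λ·(13 - 5) - 1 ≡ 15. → (5, 15)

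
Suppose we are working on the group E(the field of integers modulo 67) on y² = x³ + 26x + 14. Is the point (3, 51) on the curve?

no

y² = 51² ≡ 55; x³ + 26x + 14 = 119 ≡ 52 (mod 67). 55 ≠ 52.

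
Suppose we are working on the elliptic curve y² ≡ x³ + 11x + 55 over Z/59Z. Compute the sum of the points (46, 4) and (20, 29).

(38, 11)

(46, 4) + (20, 29). λ = (29 - 4)/(20 - 46) ≡ 25/33 mod 59. 33⁻¹ ≡ 34 (mod 59), so λ ≡ 24.
  x = λ² - 46 - 20 = 576 - 66 ≡ 38; y = λ·(46 - 38) - 4 ≡ 11. → (38, 11)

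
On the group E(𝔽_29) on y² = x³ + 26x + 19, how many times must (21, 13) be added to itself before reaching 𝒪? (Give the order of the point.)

2P: tangent at (21, 13): λ = (3·21² + 26)/(2·13) ≡ 15/26. 26⁻¹ ≡ 19 (mod 29) since 26·19 = 494 ≡ 1, so λ ≡ 15·19 ≡ 24.
  x = λ² - 21 - 21 = 576 - 42 ≡ 12; y = λ·(21 - 12) - 13 ≡ 0. → (12, 0)
3P: (12, 0) + (21, 13). λ = (13 - 0)/(21 - 12) ≡ 13/9 mod 29. 9⁻¹ ≡ 13 (mod 29), so λ ≡ 24.
  x = λ² - 12 - 21 = 576 - 33 ≡ 21; y = λ·(12 - 21) - 0 ≡ 16. → (21, 16)
4P: (21, 16) + (21, 13): same x and y₁ ≡ -y₂, so the sum is 𝒪.
4P = 𝒪, so the order is 4.

4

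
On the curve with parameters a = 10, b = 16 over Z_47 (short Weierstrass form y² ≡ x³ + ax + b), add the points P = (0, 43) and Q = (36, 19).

(1, 36)

(0, 43) + (36, 19). λ = (19 - 43)/(36 - 0) ≡ 23/36 mod 47. 36⁻¹ ≡ 17 (mod 47) since 36·17 = 612 ≡ 1, so λ ≡ 15.
  x = λ² - 0 - 36 = 225 - 36 ≡ 1; y = λ·(0 - 1) - 43 ≡ 36. → (1, 36)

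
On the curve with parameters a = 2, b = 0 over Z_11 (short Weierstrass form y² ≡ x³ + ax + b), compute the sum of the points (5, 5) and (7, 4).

(2, 10)

(5, 5) + (7, 4). λ = (4 - 5)/(7 - 5) ≡ 10/2 mod 11. 2⁻¹ ≡ 6 (mod 11), so λ ≡ 5.
  x = λ² - 5 - 7 = 25 - 12 ≡ 2; y = λ·(5 - 2) - 5 ≡ 10. → (2, 10)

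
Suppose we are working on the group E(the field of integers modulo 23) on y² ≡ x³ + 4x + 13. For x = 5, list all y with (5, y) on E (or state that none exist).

none

x³ + 4x + 13 = 158 ≡ 20 (mod 23).
20 is a non-residue mod 23; no y exists.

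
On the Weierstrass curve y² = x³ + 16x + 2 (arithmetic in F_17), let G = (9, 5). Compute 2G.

tangent at (9, 5): λ = (3·9² + 16)/(2·5) ≡ 4/10. 10⁻¹ ≡ 12 (mod 17), so λ ≡ 4·12 ≡ 14.
  x = λ² - 9 - 9 = 196 - 18 ≡ 8; y = λ·(9 - 8) - 5 ≡ 9. → (8, 9)

(8, 9)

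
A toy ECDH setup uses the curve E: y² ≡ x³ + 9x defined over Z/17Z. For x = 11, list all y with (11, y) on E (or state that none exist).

6, 11

x³ + 9x + 0 = 1430 ≡ 2 (mod 17).
Square roots of 2 mod 17: 6 and 11 (since 6² = 36 ≡ 2).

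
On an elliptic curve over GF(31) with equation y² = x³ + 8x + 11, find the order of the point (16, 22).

2P: tangent at (16, 22): λ = (3·16² + 8)/(2·22) ≡ 1/13. 13⁻¹ ≡ 12 (mod 31), so λ ≡ 1·12 ≡ 12.
  x = λ² - 16 - 16 = 144 - 32 ≡ 19; y = λ·(16 - 19) - 22 ≡ 4. → (19, 4)
3P: (19, 4) + (16, 22). λ = (22 - 4)/(16 - 19) ≡ 18/28 mod 31. 28⁻¹ ≡ 10 (mod 31), so λ ≡ 25.
  x = λ² - 19 - 16 = 625 - 35 ≡ 1; y = λ·(19 - 1) - 4 ≡ 12. → (1, 12)
4P: (1, 12) + (16, 22). λ = (22 - 12)/(16 - 1) ≡ 10/15 mod 31. 15⁻¹ ≡ 29 (mod 31) since 15·29 = 435 ≡ 1, so λ ≡ 11.
  x = λ² - 1 - 16 = 121 - 17 ≡ 11; y = λ·(1 - 11) - 12 ≡ 2. → (11, 2)
5P: (11, 2) + (16, 22). λ = (22 - 2)/(16 - 11) ≡ 20/5 mod 31. 5⁻¹ ≡ 25 (mod 31) since 5·25 = 125 ≡ 1, so λ ≡ 4.
  x = λ² - 11 - 16 = 16 - 27 ≡ 20; y = λ·(11 - 20) - 2 ≡ 24. → (20, 24)
6P: (20, 24) + (16, 22). λ = (22 - 24)/(16 - 20) ≡ 29/27 mod 31. 27⁻¹ ≡ 23 (mod 31), so λ ≡ 16.
  x = λ² - 20 - 16 = 256 - 36 ≡ 3; y = λ·(20 - 3) - 24 ≡ 0. → (3, 0)
7P: (3, 0) + (16, 22). λ = (22 - 0)/(16 - 3) ≡ 22/13 mod 31. 13⁻¹ ≡ 12 (mod 31), so λ ≡ 16.
  x = λ² - 3 - 16 = 256 - 19 ≡ 20; y = λ·(3 - 20) - 0 ≡ 7. → (20, 7)
8P: (20, 7) + (16, 22). λ = (22 - 7)/(16 - 20) ≡ 15/27 mod 31. 27⁻¹ ≡ 23 (mod 31), so λ ≡ 4.
  x = λ² - 20 - 16 = 16 - 36 ≡ 11; y = λ·(20 - 11) - 7 ≡ 29. → (11, 29)
9P: (11, 29) + (16, 22). λ = (22 - 29)/(16 - 11) ≡ 24/5 mod 31. 5⁻¹ ≡ 25 (mod 31), so λ ≡ 11.
  x = λ² - 11 - 16 = 121 - 27 ≡ 1; y = λ·(11 - 1) - 29 ≡ 19. → (1, 19)
10P: (1, 19) + (16, 22). λ = (22 - 19)/(16 - 1) ≡ 3/15 mod 31. 15⁻¹ ≡ 29 (mod 31), so λ ≡ 25.
  x = λ² - 1 - 16 = 625 - 17 ≡ 19; y = λ·(1 - 19) - 19 ≡ 27. → (19, 27)
11P: (19, 27) + (16, 22). λ = (22 - 27)/(16 - 19) ≡ 26/28 mod 31. 28⁻¹ ≡ 10 (mod 31), so λ ≡ 12.
  x = λ² - 19 - 16 = 144 - 35 ≡ 16; y = λ·(19 - 16) - 27 ≡ 9. → (16, 9)
12P: (16, 9) + (16, 22): same x and y₁ ≡ -y₂, so the sum is O.
12P = O, so the order is 12.

12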